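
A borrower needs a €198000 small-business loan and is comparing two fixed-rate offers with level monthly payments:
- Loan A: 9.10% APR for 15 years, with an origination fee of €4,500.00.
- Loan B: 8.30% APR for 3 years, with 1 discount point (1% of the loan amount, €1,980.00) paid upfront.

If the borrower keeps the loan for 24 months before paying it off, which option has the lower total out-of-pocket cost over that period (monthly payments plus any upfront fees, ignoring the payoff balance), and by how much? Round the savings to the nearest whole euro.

Loan A: monthly rate = 9.1%/12 = 0.0075833; payment = 198,000 × 0.0075833 / (1 − (1+0.0075833)^−180) = €2,020.04.
Loan B: monthly rate = 8.3%/12 = 0.0069167; payment = 198,000 × 0.0069167 / (1 − (1+0.0069167)^−36) = €6,232.04.
Over 24 months: Loan A costs 24 × €2,020.04 + €4,500.00 = €52,980.96; Loan B costs 24 × €6,232.04 + €1,980.00 = €151,548.96.
Loan A is cheaper by €151,548.96 − €52,980.96 = €98,568.00.

Loan A by €98,568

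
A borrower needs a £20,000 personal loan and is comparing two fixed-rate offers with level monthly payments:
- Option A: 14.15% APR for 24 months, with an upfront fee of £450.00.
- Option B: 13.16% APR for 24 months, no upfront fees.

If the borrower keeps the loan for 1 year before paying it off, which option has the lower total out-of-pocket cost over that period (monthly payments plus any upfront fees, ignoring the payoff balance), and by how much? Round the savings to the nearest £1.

Option A: at 14.15% the monthly rate is 0.0117917, so the payment is 20,000 × 0.0117917 / (1 − 1.0117917^−24) = £961.68.
Option B: monthly rate = 13.16%/12 = 0.0109667; payment = 20,000 × 0.0109667 / (1 − (1+0.0109667)^−24) = £952.34.
Over 12 months: Option A costs 12 × £961.68 + £450.00 = £11,990.16; Option B costs 12 × £952.34 = £11,428.08.
Option B is cheaper by £11,990.16 − £11,428.08 = £562.08.

Option B by £562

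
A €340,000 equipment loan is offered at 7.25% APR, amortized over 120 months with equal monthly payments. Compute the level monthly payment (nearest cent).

At 7.25% the monthly rate is 0.0060417, so the payment is 340,000 × 0.0060417 / (1 − 1.0060417^−120) = €3,991.64.

€3,991.64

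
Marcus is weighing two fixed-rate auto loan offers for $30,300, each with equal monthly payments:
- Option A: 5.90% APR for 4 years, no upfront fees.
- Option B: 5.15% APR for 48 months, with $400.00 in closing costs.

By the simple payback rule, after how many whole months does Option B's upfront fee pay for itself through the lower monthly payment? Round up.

Option A: monthly rate = 5.9%/12 = 0.0049167; payment = 30,300 × 0.0049167 / (1 − (1+0.0049167)^−48) = $710.21.
Option B: at 5.15% the monthly rate is 0.0042917, so the payment is 30,300 × 0.0042917 / (1 − 1.0042917^−48) = $699.85.
Monthly savings = $710.21 − $699.85 = $10.36.
Break-even = $400.00 / $10.36 = 38.61 → 39 months.

39 months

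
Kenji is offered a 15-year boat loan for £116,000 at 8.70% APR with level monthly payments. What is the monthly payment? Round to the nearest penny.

Monthly rate = 8.7%/12 = 0.0072500; payment = 116,000 × 0.0072500 / (1 − (1+0.0072500)^−180) = £1,155.94.

£1,155.94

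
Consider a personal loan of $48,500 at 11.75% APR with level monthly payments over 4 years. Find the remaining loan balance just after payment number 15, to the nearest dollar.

With monthly rate i = 11.75%/12 = 0.0097917, the balance after k of n payments is P · [(1+i)^n − (1+i)^k] / [(1+i)^n − 1].
(1+0.0097917)^48 = 1.59634058 and (1+0.0097917)^15 = 1.15738203, so the balance is 48,500 × (1.59634058 − 1.15738203) / (1.59634058 − 1) = $35,700.22.

$35,700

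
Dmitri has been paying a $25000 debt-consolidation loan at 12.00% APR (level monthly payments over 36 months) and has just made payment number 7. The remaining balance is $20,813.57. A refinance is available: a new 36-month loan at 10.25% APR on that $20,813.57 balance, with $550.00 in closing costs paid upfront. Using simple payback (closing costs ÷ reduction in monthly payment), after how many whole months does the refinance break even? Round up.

4 months

Current payment = 25,000 × 12%/12 / (1 − (1+0.0100000)^−36) = $830.36.
Refinanced payment = 20,813.57 × 0.0085417 / (1 − (1+0.0085417)^−36) = $674.04.
Monthly savings = $830.36 − $674.04 = $156.32.
Break-even = $550.00 / $156.32 = 3.52 → 4 months.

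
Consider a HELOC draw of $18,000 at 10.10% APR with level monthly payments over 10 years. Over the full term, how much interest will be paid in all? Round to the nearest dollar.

$10,664

At 10.10% the monthly rate is 0.0084167, so the payment is 18,000 × 0.0084167 / (1 − 1.0084167^−120) = $238.87.
Total paid = 120 × $238.87 = $28,664.40; interest = $28,664.40 − $18,000 = $10,664.40.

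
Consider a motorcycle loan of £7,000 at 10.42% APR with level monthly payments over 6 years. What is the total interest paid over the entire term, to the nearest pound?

Monthly rate = 10.42%/12 = 0.0086833; payment = 7,000 × 0.0086833 / (1 − (1+0.0086833)^−72) = £131.17.
Total paid = 72 × £131.17 = £9,444.24; interest = £9,444.24 − £7,000 = £2,444.24.

£2,444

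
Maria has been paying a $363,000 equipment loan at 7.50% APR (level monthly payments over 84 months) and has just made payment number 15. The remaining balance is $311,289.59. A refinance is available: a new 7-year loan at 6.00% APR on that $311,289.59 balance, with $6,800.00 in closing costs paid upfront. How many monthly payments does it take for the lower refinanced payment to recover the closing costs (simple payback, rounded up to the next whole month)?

Current payment = 363,000 × 7.5%/12 / (1 − (1+0.0062500)^−84) = $5,567.79.
Refinanced payment = 311,289.59 × 0.0050000 / (1 − (1+0.0050000)^−84) = $4,547.49.
Monthly savings = $5,567.79 − $4,547.49 = $1,020.30.
Break-even = $6,800.00 / $1,020.30 = 6.66 → 7 months.

7 months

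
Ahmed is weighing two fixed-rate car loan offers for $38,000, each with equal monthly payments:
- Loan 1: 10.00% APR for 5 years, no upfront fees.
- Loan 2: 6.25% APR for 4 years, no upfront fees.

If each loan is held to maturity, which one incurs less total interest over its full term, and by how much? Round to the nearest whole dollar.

Loan 2 by $5,397

Loan 1: monthly rate = 10%/12 = 0.0083333; payment = 38,000 × 0.0083333 / (1 − (1+0.0083333)^−60) = $807.39.
Total interest on Loan 1 = 60 × $807.39 − $38,000 = $10,443.40.
Loan 2: monthly rate = 6.25%/12 = 0.0052083; payment = 38,000 × 0.0052083 / (1 − (1+0.0052083)^−48) = $896.79.
Total interest on Loan 2 = 48 × $896.79 − $38,000 = $5,045.92.
Loan 2 is lower by $5,397.48.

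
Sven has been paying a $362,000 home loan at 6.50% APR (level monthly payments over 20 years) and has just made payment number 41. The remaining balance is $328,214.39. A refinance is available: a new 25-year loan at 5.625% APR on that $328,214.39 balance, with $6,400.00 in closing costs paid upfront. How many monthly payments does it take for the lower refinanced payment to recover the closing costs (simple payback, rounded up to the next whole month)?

Current payment = 362,000 × 6.5%/12 / (1 − (1+0.0054167)^−240) = $2,698.97.
Refinanced payment = 328,214.39 × 0.0046875 / (1 − (1+0.0046875)^−300) = $2,040.10.
Monthly savings = $2,698.97 − $2,040.10 = $658.87.
Break-even = $6,400.00 / $658.87 = 9.71 → 10 months.

10 months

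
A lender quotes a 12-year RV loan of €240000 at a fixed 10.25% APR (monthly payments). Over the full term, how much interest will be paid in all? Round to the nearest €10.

Monthly rate = 10.25%/12 = 0.0085417; payment = 240,000 × 0.0085417 / (1 − (1+0.0085417)^−144) = €2,902.96.
Total paid = 144 × €2,902.96 = €418,026.24; interest = €418,026.24 − €240,000 = €178,026.24.

€178,030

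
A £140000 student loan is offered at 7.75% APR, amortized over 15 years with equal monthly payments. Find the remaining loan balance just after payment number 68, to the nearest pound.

£104,825

With monthly rate i = 7.75%/12 = 0.0064583, the balance after k of n payments is P · [(1+i)^n − (1+i)^k] / [(1+i)^n − 1].
(1+0.0064583)^180 = 3.18598715 and (1+0.0064583)^68 = 1.54922468, so the balance is 140,000 × (3.18598715 − 1.54922468) / (3.18598715 − 1) = £104,825.29.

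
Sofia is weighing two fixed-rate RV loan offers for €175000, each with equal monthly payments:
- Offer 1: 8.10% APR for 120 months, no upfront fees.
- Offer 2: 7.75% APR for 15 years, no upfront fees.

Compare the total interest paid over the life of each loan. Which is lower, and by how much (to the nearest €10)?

Offer 1 by €40,600

Offer 1: at 8.10% the monthly rate is 0.0067500, so the payment is 175,000 × 0.0067500 / (1 − 1.0067500^−120) = €2,132.49.
Total interest on Offer 1 = 120 × €2,132.49 − €175,000 = €80,898.80.
Offer 2: monthly rate = 7.75%/12 = 0.0064583; payment = 175,000 × 0.0064583 / (1 − (1+0.0064583)^−180) = €1,647.23.
Total interest on Offer 2 = 180 × €1,647.23 − €175,000 = €121,501.40.
Offer 1 is lower by €40,602.60.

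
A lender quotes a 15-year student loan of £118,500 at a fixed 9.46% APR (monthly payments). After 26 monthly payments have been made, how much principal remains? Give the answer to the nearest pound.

With monthly rate i = 9.46%/12 = 0.0078833, the balance after k of n payments is P · [(1+i)^n − (1+i)^k] / [(1+i)^n − 1].
(1+0.0078833)^180 = 4.11005330 and (1+0.0078833)^26 = 1.22649803, so the balance is 118,500 × (4.11005330 − 1.22649803) / (4.11005330 − 1) = £109,869.92.

£109,870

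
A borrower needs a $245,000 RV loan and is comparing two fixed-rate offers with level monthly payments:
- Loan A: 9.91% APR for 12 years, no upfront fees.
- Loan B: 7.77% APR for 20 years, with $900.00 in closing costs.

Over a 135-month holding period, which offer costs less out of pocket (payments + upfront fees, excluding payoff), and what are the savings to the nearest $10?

Loan A: monthly rate = 9.91%/12 = 0.0082583; payment = 245,000 × 0.0082583 / (1 − (1+0.0082583)^−144) = $2,915.22.
Loan B: at 7.77% the monthly rate is 0.0064750, so the payment is 245,000 × 0.0064750 / (1 − 1.0064750^−240) = $2,014.35.
Over 135 months: Loan A costs 135 × $2,915.22 = $393,554.70; Loan B costs 135 × $2,014.35 + $900.00 = $272,837.25.
Loan B is cheaper by $393,554.70 − $272,837.25 = $120,717.45.

Loan B by $120,720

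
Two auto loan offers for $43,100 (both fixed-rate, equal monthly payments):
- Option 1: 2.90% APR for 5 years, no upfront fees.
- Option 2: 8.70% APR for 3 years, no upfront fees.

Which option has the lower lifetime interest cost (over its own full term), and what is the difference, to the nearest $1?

Option 1 by $2,772

Option 1: monthly rate = 2.9%/12 = 0.0024167; payment = 43,100 × 0.0024167 / (1 − (1+0.0024167)^−60) = $772.54.
Total interest on Option 1 = 60 × $772.54 − $43,100 = $3,252.40.
Option 2: at 8.70% the monthly rate is 0.0072500, so the payment is 43,100 × 0.0072500 / (1 − 1.0072500^−36) = $1,364.56.
Total interest on Option 2 = 36 × $1,364.56 − $43,100 = $6,024.16.
Option 1 is lower by $2,771.76.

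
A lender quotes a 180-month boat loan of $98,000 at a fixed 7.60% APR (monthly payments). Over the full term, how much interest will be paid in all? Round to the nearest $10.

$66,530

Monthly rate = 7.6%/12 = 0.0063333; payment = 98,000 × 0.0063333 / (1 − (1+0.0063333)^−180) = $914.05.
Total paid = 180 × $914.05 = $164,529.00; interest = $164,529.00 − $98,000 = $66,529.00.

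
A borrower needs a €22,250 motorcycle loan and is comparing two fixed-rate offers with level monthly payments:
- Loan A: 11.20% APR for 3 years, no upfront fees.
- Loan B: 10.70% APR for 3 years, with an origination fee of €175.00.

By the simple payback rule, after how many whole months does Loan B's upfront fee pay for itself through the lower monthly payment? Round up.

Loan A: at 11.20% the monthly rate is 0.0093333, so the payment is 22,250 × 0.0093333 / (1 − 1.0093333^−36) = €730.55.
Loan B: at 10.70% the monthly rate is 0.0089167, so the payment is 22,250 × 0.0089167 / (1 − 1.0089167^−36) = €725.28.
Monthly savings = €730.55 − €725.28 = €5.27.
Break-even = €175.00 / €5.27 = 33.21 → 34 months.

34 months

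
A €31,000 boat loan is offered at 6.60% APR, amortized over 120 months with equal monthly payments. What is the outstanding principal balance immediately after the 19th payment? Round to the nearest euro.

€27,344

With monthly rate i = 6.6%/12 = 0.0055000, the balance after k of n payments is P · [(1+i)^n − (1+i)^k] / [(1+i)^n − 1].
(1+0.0055000)^120 = 1.93129667 and (1+0.0055000)^19 = 1.10983757, so the balance is 31,000 × (1.93129667 − 1.10983757) / (1.93129667 − 1) = €27,343.85.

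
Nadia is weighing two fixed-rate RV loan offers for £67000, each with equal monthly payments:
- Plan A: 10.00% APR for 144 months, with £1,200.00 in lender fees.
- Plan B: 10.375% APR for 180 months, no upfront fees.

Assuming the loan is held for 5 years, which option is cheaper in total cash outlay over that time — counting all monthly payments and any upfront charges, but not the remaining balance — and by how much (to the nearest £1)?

Plan A: monthly rate = 10%/12 = 0.0083333; payment = 67,000 × 0.0083333 / (1 − (1+0.0083333)^−144) = £800.70.
Plan B: at 10.375% the monthly rate is 0.0086458, so the payment is 67,000 × 0.0086458 / (1 − 1.0086458^−180) = £735.43.
Over 60 months: Plan A costs 60 × £800.70 + £1,200.00 = £49,242.00; Plan B costs 60 × £735.43 = £44,125.80.
Plan B is cheaper by £49,242.00 − £44,125.80 = £5,116.20.

Plan B by £5,116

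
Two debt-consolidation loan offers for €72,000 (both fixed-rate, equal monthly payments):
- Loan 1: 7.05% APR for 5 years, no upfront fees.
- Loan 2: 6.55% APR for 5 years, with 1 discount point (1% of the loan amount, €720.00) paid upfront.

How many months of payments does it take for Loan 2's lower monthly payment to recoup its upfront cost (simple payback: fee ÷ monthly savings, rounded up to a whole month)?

43 months

Loan 1: monthly rate = 7.05%/12 = 0.0058750; payment = 72,000 × 0.0058750 / (1 − (1+0.0058750)^−60) = €1,427.39.
Loan 2: monthly rate = 6.55%/12 = 0.0054583; payment = 72,000 × 0.0054583 / (1 − (1+0.0054583)^−60) = €1,410.45.
Monthly savings = €1,427.39 − €1,410.45 = €16.94.
Break-even = €720.00 / €16.94 = 42.50 → 43 months.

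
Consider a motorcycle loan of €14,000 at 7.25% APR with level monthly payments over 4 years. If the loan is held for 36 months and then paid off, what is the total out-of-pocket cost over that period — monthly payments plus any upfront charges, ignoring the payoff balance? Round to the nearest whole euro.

Monthly rate = 7.25%/12 = 0.0060417; payment = 14,000 × 0.0060417 / (1 − (1+0.0060417)^−48) = €336.87.
Total outlay = 36 × €336.87 = €12,127.32.

€12,127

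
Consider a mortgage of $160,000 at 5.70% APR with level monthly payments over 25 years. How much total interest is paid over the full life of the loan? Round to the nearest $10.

$140,520

At 5.70% the monthly rate is 0.0047500, so the payment is 160,000 × 0.0047500 / (1 − 1.0047500^−300) = $1,001.74.
Total paid = 300 × $1,001.74 = $300,522.00; interest = $300,522.00 − $160,000 = $140,522.00.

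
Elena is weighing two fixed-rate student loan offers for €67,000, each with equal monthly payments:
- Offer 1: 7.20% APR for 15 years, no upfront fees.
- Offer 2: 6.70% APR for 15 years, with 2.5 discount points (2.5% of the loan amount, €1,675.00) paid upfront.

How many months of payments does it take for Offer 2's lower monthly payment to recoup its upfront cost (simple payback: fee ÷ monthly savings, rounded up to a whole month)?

90 months

Offer 1: monthly rate = 7.2%/12 = 0.0060000; payment = 67,000 × 0.0060000 / (1 − (1+0.0060000)^−180) = €609.73.
Offer 2: monthly rate = 6.7%/12 = 0.0055833; payment = 67,000 × 0.0055833 / (1 − (1+0.0055833)^−180) = €591.03.
Monthly savings = €609.73 − €591.03 = €18.70.
Break-even = €1,675.00 / €18.70 = 89.57 → 90 months.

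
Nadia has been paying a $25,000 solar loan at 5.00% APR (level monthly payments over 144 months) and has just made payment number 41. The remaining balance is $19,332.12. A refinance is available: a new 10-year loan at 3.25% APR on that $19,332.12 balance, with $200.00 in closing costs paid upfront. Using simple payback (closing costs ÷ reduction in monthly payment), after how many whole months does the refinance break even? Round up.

Current payment = 25,000 × 5%/12 / (1 − (1+0.0041667)^−144) = $231.22.
Refinanced payment = 19,332.12 × 0.0027083 / (1 − (1+0.0027083)^−120) = $188.91.
Monthly savings = $231.22 − $188.91 = $42.31.
Break-even = $200.00 / $42.31 = 4.73 → 5 months.

5 months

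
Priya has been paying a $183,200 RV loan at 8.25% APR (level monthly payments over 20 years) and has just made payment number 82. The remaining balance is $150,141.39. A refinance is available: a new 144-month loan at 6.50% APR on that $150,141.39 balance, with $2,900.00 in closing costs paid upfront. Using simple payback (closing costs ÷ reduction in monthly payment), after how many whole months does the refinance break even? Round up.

52 months

Current payment = 183,200 × 8.25%/12 / (1 − (1+0.0068750)^−240) = $1,560.98.
Refinanced payment = 150,141.39 × 0.0054167 / (1 − (1+0.0054167)^−144) = $1,504.30.
Monthly savings = $1,560.98 − $1,504.30 = $56.68.
Break-even = $2,900.00 / $56.68 = 51.16 → 52 months.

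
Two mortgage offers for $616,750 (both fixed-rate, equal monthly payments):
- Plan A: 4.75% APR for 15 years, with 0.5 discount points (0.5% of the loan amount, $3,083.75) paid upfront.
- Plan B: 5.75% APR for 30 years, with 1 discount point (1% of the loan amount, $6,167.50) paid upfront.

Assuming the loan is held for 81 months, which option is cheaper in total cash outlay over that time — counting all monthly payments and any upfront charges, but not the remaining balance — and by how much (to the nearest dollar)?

Plan B by $93,962

Plan A: at 4.75% the monthly rate is 0.0039583, so the payment is 616,750 × 0.0039583 / (1 − 1.0039583^−180) = $4,797.28.
Plan B: monthly rate = 5.75%/12 = 0.0047917; payment = 616,750 × 0.0047917 / (1 − (1+0.0047917)^−360) = $3,599.19.
Over 81 months: Plan A costs 81 × $4,797.28 + $3,083.75 = $391,663.43; Plan B costs 81 × $3,599.19 + $6,167.50 = $297,701.89.
Plan B is cheaper by $391,663.43 − $297,701.89 = $93,961.54.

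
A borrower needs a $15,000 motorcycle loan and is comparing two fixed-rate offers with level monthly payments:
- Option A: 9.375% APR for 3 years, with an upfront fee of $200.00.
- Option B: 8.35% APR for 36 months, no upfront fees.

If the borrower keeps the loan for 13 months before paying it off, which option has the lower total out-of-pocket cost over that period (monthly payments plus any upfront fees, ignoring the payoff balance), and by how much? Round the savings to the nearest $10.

Option A: monthly rate = 9.375%/12 = 0.0078125; payment = 15,000 × 0.0078125 / (1 − (1+0.0078125)^−36) = $479.62.
Option B: at 8.35% the monthly rate is 0.0069583, so the payment is 15,000 × 0.0069583 / (1 − 1.0069583^−36) = $472.47.
Over 13 months: Option A costs 13 × $479.62 + $200.00 = $6,435.06; Option B costs 13 × $472.47 = $6,142.11.
Option B is cheaper by $6,435.06 − $6,142.11 = $292.95.

Option B by $290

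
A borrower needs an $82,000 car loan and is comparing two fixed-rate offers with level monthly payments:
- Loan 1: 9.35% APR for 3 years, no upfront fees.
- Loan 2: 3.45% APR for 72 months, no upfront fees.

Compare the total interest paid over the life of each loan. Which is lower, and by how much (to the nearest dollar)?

Loan 2 by $3,457

Loan 1: at 9.35% the monthly rate is 0.0077917, so the payment is 82,000 × 0.0077917 / (1 − 1.0077917^−36) = $2,620.96.
Total interest on Loan 1 = 36 × $2,620.96 − $82,000 = $12,354.56.
Loan 2: monthly rate = 3.45%/12 = 0.0028750; payment = 82,000 × 0.0028750 / (1 − (1+0.0028750)^−72) = $1,262.46.
Total interest on Loan 2 = 72 × $1,262.46 − $82,000 = $8,897.12.
Loan 2 is lower by $3,457.44.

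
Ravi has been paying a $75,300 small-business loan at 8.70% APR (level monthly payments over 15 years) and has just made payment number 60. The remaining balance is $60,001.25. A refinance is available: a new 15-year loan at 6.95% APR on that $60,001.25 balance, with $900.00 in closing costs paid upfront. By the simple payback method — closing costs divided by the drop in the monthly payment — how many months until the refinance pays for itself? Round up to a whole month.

Current payment = 75,300 × 8.7%/12 / (1 − (1+0.0072500)^−180) = $750.36.
Refinanced payment = 60,001.25 × 0.0057917 / (1 − (1+0.0057917)^−180) = $537.63.
Monthly savings = $750.36 − $537.63 = $212.73.
Break-even = $900.00 / $212.73 = 4.23 → 5 months.

5 months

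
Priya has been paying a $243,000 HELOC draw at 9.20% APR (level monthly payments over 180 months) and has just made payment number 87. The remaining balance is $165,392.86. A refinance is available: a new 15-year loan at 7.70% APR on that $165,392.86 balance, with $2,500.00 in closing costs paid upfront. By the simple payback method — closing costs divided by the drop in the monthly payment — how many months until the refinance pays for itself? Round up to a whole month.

3 months

Current payment = 243,000 × 9.2%/12 / (1 − (1+0.0076667)^−180) = $2,493.66.
Refinanced payment = 165,392.86 × 0.0064167 / (1 − (1+0.0064167)^−180) = $1,552.07.
Monthly savings = $2,493.66 − $1,552.07 = $941.59.
Break-even = $2,500.00 / $941.59 = 2.66 → 3 months.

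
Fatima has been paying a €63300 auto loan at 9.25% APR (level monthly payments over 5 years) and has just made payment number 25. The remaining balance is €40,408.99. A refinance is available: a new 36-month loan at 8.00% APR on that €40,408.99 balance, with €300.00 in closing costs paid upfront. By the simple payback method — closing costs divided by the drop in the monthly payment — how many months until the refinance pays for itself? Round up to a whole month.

Current payment = 63,300 × 9.25%/12 / (1 − (1+0.0077083)^−60) = €1,321.70.
Refinanced payment = 40,408.99 × 0.0066667 / (1 − (1+0.0066667)^−36) = €1,266.27.
Monthly savings = €1,321.70 − €1,266.27 = €55.43.
Break-even = €300.00 / €55.43 = 5.41 → 6 months.

6 months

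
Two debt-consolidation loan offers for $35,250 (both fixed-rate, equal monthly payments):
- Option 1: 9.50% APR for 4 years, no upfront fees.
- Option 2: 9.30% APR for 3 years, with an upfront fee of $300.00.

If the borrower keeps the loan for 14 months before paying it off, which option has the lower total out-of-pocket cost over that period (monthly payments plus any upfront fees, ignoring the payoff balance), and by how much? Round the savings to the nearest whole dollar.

Option 1 by $3,664

Option 1: at 9.50% the monthly rate is 0.0079167, so the payment is 35,250 × 0.0079167 / (1 − 1.0079167^−48) = $885.59.
Option 2: at 9.30% the monthly rate is 0.0077500, so the payment is 35,250 × 0.0077500 / (1 − 1.0077500^−36) = $1,125.87.
Over 14 months: Option 1 costs 14 × $885.59 = $12,398.26; Option 2 costs 14 × $1,125.87 + $300.00 = $16,062.18.
Option 1 is cheaper by $16,062.18 − $12,398.26 = $3,663.92.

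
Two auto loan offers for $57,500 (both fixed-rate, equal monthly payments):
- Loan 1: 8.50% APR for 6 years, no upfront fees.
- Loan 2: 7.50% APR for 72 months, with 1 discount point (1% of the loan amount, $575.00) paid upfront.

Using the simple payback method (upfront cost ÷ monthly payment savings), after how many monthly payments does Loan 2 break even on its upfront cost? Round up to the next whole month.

21 months

Loan 1: monthly rate = 8.5%/12 = 0.0070833; payment = 57,500 × 0.0070833 / (1 − (1+0.0070833)^−72) = $1,022.26.
Loan 2: monthly rate = 7.5%/12 = 0.0062500; payment = 57,500 × 0.0062500 / (1 − (1+0.0062500)^−72) = $994.18.
Monthly savings = $1,022.26 − $994.18 = $28.08.
Break-even = $575.00 / $28.08 = 20.48 → 21 months.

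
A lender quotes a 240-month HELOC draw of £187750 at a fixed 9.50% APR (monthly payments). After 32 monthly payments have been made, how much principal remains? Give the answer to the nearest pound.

With monthly rate i = 9.5%/12 = 0.0079167, the balance after k of n payments is P · [(1+i)^n − (1+i)^k] / [(1+i)^n − 1].
(1+0.0079167)^240 = 6.63606141 and (1+0.0079167)^32 = 1.28702817, so the balance is 187,750 × (6.63606141 − 1.28702817) / (6.63606141 − 1) = £178,188.44.

£178,188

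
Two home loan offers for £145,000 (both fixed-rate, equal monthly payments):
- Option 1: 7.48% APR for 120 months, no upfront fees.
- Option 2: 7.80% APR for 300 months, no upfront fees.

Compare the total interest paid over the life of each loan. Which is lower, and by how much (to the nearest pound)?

Option 1: monthly rate = 7.48%/12 = 0.0062333; payment = 145,000 × 0.0062333 / (1 − (1+0.0062333)^−120) = £1,719.66.
Total interest on Option 1 = 120 × £1,719.66 − £145,000 = £61,359.20.
Option 2: at 7.80% the monthly rate is 0.0065000, so the payment is 145,000 × 0.0065000 / (1 − 1.0065000^−300) = £1,099.99.
Total interest on Option 2 = 300 × £1,099.99 − £145,000 = £184,997.00.
Option 1 is lower by £123,637.80.

Option 1 by £123,638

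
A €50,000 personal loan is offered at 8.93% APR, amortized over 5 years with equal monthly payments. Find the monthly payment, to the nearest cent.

€1,036.22

Monthly rate = 8.93%/12 = 0.0074417; payment = 50,000 × 0.0074417 / (1 − (1+0.0074417)^−60) = €1,036.22.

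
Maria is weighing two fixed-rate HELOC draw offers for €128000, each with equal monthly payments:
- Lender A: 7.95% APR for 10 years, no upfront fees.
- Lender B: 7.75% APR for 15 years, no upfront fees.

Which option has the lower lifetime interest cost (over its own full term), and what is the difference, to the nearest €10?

Lender A by €30,920

Lender A: monthly rate = 7.95%/12 = 0.0066250; payment = 128,000 × 0.0066250 / (1 − (1+0.0066250)^−120) = €1,549.61.
Total interest on Lender A = 120 × €1,549.61 − €128,000 = €57,953.20.
Lender B: at 7.75% the monthly rate is 0.0064583, so the payment is 128,000 × 0.0064583 / (1 − 1.0064583^−180) = €1,204.83.
Total interest on Lender B = 180 × €1,204.83 − €128,000 = €88,869.40.
Lender A is lower by €30,916.20.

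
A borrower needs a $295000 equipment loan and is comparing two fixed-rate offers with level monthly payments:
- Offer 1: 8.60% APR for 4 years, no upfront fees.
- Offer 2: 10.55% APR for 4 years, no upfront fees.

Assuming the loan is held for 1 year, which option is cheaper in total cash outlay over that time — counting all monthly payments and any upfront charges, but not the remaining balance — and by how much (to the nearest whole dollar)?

Offer 1: monthly rate = 8.6%/12 = 0.0071667; payment = 295,000 × 0.0071667 / (1 − (1+0.0071667)^−48) = $7,285.19.
Offer 2: monthly rate = 10.55%/12 = 0.0087917; payment = 295,000 × 0.0087917 / (1 − (1+0.0087917)^−48) = $7,560.12.
Over 12 months: Offer 1 costs 12 × $7,285.19 = $87,422.28; Offer 2 costs 12 × $7,560.12 = $90,721.44.
Offer 1 is cheaper by $90,721.44 − $87,422.28 = $3,299.16.

Offer 1 by $3,299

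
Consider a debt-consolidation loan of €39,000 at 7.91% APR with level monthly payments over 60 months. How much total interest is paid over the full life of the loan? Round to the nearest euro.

€8,346

Monthly rate = 7.91%/12 = 0.0065917; payment = 39,000 × 0.0065917 / (1 − (1+0.0065917)^−60) = €789.10.
Total paid = 60 × €789.10 = €47,346.00; interest = €47,346.00 − €39,000 = €8,346.00.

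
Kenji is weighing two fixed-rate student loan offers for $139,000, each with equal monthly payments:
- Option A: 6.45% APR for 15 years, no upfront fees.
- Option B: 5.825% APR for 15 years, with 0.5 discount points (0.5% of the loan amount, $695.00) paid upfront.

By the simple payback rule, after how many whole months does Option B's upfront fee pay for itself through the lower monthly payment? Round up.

15 months

Option A: at 6.45% the monthly rate is 0.0053750, so the payment is 139,000 × 0.0053750 / (1 − 1.0053750^−180) = $1,207.02.
Option B: at 5.825% the monthly rate is 0.0048542, so the payment is 139,000 × 0.0048542 / (1 − 1.0048542^−180) = $1,159.86.
Monthly savings = $1,207.02 − $1,159.86 = $47.16.
Break-even = $695.00 / $47.16 = 14.74 → 15 months.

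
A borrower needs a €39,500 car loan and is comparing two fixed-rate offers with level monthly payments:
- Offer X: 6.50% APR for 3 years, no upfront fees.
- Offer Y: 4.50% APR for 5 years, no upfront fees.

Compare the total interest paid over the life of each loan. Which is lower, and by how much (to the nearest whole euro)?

Offer X: at 6.50% the monthly rate is 0.0054167, so the payment is 39,500 × 0.0054167 / (1 − 1.0054167^−36) = €1,210.64.
Total interest on Offer X = 36 × €1,210.64 − €39,500 = €4,083.04.
Offer Y: monthly rate = 4.5%/12 = 0.0037500; payment = 39,500 × 0.0037500 / (1 − (1+0.0037500)^−60) = €736.40.
Total interest on Offer Y = 60 × €736.40 − €39,500 = €4,684.00.
Offer X is lower by €600.96.

Offer X by €601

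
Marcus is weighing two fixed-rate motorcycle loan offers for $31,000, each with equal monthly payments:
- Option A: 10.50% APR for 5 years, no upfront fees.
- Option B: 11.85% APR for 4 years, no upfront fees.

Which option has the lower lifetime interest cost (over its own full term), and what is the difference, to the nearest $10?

Option A: monthly rate = 10.5%/12 = 0.0087500; payment = 31,000 × 0.0087500 / (1 − (1+0.0087500)^−60) = $666.31.
Total interest on Option A = 60 × $666.31 − $31,000 = $8,978.60.
Option B: at 11.85% the monthly rate is 0.0098750, so the payment is 31,000 × 0.0098750 / (1 − 1.0098750^−48) = $814.07.
Total interest on Option B = 48 × $814.07 − $31,000 = $8,075.36.
Option B is lower by $903.24.

Option B by $900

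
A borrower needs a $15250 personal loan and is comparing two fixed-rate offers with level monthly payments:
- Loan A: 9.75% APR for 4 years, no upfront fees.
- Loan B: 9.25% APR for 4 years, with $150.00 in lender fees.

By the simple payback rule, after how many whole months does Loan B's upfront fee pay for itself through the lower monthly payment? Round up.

Loan A: monthly rate = 9.75%/12 = 0.0081250; payment = 15,250 × 0.0081250 / (1 − (1+0.0081250)^−48) = $384.95.
Loan B: monthly rate = 9.25%/12 = 0.0077083; payment = 15,250 × 0.0077083 / (1 − (1+0.0077083)^−48) = $381.31.
Monthly savings = $384.95 − $381.31 = $3.64.
Break-even = $150.00 / $3.64 = 41.21 → 42 months.

42 months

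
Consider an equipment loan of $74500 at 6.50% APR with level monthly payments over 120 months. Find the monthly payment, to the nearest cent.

Monthly rate = 6.5%/12 = 0.0054167; payment = 74,500 × 0.0054167 / (1 − (1+0.0054167)^−120) = $845.93.

$845.93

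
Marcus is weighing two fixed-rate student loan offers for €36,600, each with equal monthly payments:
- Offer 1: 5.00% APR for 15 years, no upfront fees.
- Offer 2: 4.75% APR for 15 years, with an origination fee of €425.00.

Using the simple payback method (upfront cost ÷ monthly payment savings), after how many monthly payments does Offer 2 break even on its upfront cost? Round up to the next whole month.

90 months

Offer 1: monthly rate = 5%/12 = 0.0041667; payment = 36,600 × 0.0041667 / (1 − (1+0.0041667)^−180) = €289.43.
Offer 2: at 4.75% the monthly rate is 0.0039583, so the payment is 36,600 × 0.0039583 / (1 − 1.0039583^−180) = €284.69.
Monthly savings = €289.43 − €284.69 = €4.74.
Break-even = €425.00 / €4.74 = 89.66 → 90 months.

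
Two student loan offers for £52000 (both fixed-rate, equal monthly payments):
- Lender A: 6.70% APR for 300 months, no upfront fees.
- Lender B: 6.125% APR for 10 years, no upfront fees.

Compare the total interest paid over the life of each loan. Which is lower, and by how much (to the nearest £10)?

Lender A: monthly rate = 6.7%/12 = 0.0055833; payment = 52,000 × 0.0055833 / (1 − (1+0.0055833)^−300) = £357.63.
Total interest on Lender A = 300 × £357.63 − £52,000 = £55,289.00.
Lender B: monthly rate = 6.125%/12 = 0.0051042; payment = 52,000 × 0.0051042 / (1 − (1+0.0051042)^−120) = £580.58.
Total interest on Lender B = 120 × £580.58 − £52,000 = £17,669.60.
Lender B is lower by £37,619.40.

Lender B by £37,620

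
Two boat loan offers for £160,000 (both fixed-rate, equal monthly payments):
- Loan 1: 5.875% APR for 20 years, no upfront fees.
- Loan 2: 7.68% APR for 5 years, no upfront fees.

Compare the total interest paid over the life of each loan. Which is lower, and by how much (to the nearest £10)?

Loan 2 by £79,160

Loan 1: at 5.875% the monthly rate is 0.0048958, so the payment is 160,000 × 0.0048958 / (1 − 1.0048958^−240) = £1,134.78.
Total interest on Loan 1 = 240 × £1,134.78 − £160,000 = £112,347.20.
Loan 2: monthly rate = 7.68%/12 = 0.0064000; payment = 160,000 × 0.0064000 / (1 − (1+0.0064000)^−60) = £3,219.78.
Total interest on Loan 2 = 60 × £3,219.78 − £160,000 = £33,186.80.
Loan 2 is lower by £79,160.40.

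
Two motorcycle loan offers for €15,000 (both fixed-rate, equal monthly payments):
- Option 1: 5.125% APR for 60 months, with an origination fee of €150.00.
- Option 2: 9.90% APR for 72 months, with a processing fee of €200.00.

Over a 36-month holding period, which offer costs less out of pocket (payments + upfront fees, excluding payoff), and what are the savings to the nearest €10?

Option 1: at 5.125% the monthly rate is 0.0042708, so the payment is 15,000 × 0.0042708 / (1 − 1.0042708^−60) = €283.93.
Option 2: monthly rate = 9.9%/12 = 0.0082500; payment = 15,000 × 0.0082500 / (1 − (1+0.0082500)^−72) = €277.13.
Over 36 months: Option 1 costs 36 × €283.93 + €150.00 = €10,371.48; Option 2 costs 36 × €277.13 + €200.00 = €10,176.68.
Option 2 is cheaper by €10,371.48 − €10,176.68 = €194.80.

Option 2 by €190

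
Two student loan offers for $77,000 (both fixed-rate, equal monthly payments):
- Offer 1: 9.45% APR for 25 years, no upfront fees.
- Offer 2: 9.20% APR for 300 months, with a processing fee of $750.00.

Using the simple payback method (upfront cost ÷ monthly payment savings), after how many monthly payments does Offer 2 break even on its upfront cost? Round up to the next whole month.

Offer 1: at 9.45% the monthly rate is 0.0078750, so the payment is 77,000 × 0.0078750 / (1 − 1.0078750^−300) = $670.07.
Offer 2: at 9.20% the monthly rate is 0.0076667, so the payment is 77,000 × 0.0076667 / (1 − 1.0076667^−300) = $656.76.
Monthly savings = $670.07 − $656.76 = $13.31.
Break-even = $750.00 / $13.31 = 56.35 → 57 months.

57 months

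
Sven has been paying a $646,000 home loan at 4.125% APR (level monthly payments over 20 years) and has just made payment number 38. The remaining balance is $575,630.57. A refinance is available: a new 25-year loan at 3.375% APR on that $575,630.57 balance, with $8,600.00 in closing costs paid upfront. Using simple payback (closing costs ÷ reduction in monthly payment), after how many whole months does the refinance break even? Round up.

Current payment = 646,000 × 4.125%/12 / (1 − (1+0.0034375)^−240) = $3,957.31.
Refinanced payment = 575,630.57 × 0.0028125 / (1 − (1+0.0028125)^−300) = $2,843.30.
Monthly savings = $3,957.31 − $2,843.30 = $1,114.01.
Break-even = $8,600.00 / $1,114.01 = 7.72 → 8 months.

8 months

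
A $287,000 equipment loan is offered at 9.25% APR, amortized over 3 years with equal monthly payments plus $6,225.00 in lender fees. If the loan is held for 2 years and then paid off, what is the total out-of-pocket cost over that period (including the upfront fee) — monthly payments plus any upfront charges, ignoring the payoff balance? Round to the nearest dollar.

Monthly rate = 9.25%/12 = 0.0077083; payment = 287,000 × 0.0077083 / (1 − (1+0.0077083)^−36) = $9,159.95.
Total outlay = 24 × $9,159.95 + $6,225.00 = $226,063.80.

$226,064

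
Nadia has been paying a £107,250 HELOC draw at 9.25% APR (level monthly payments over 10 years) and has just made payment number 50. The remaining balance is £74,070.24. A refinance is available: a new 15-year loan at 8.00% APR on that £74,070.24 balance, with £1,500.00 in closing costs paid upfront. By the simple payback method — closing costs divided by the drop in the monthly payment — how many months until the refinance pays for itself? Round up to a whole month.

3 months

Current payment = 107,250 × 9.25%/12 / (1 − (1+0.0077083)^−120) = £1,373.15.
Refinanced payment = 74,070.24 × 0.0066667 / (1 − (1+0.0066667)^−180) = £707.85.
Monthly savings = £1,373.15 − £707.85 = £665.30.
Break-even = £1,500.00 / £665.30 = 2.25 → 3 months.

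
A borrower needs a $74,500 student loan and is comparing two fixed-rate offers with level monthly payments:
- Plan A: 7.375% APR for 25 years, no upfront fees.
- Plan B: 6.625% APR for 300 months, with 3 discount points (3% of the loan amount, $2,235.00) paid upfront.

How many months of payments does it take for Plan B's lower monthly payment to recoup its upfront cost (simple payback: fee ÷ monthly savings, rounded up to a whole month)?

63 months

Plan A: monthly rate = 7.375%/12 = 0.0061458; payment = 74,500 × 0.0061458 / (1 − (1+0.0061458)^−300) = $544.51.
Plan B: monthly rate = 6.625%/12 = 0.0055208; payment = 74,500 × 0.0055208 / (1 − (1+0.0055208)^−300) = $508.86.
Monthly savings = $544.51 − $508.86 = $35.65.
Break-even = $2,235.00 / $35.65 = 62.69 → 63 months.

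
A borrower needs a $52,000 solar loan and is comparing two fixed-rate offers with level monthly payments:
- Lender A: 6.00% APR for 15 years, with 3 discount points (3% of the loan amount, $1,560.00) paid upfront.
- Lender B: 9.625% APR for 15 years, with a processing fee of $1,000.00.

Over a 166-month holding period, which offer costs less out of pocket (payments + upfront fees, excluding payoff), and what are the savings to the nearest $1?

Lender A: monthly rate = 6%/12 = 0.0050000; payment = 52,000 × 0.0050000 / (1 − (1+0.0050000)^−180) = $438.81.
Lender B: at 9.625% the monthly rate is 0.0080208, so the payment is 52,000 × 0.0080208 / (1 − 1.0080208^−180) = $546.93.
Over 166 months: Lender A costs 166 × $438.81 + $1,560.00 = $74,402.46; Lender B costs 166 × $546.93 + $1,000.00 = $91,790.38.
Lender A is cheaper by $91,790.38 − $74,402.46 = $17,387.92.

Lender A by $17,388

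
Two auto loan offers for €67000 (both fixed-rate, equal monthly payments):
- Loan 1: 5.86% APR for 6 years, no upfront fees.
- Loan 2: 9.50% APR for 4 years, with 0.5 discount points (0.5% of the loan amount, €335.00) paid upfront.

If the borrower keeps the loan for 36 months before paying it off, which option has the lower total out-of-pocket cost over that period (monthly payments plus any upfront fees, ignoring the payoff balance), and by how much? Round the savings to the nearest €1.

Loan 1: at 5.86% the monthly rate is 0.0048833, so the payment is 67,000 × 0.0048833 / (1 − 1.0048833^−72) = €1,105.96.
Loan 2: monthly rate = 9.5%/12 = 0.0079167; payment = 67,000 × 0.0079167 / (1 − (1+0.0079167)^−48) = €1,683.25.
Over 36 months: Loan 1 costs 36 × €1,105.96 = €39,814.56; Loan 2 costs 36 × €1,683.25 + €335.00 = €60,932.00.
Loan 1 is cheaper by €60,932.00 − €39,814.56 = €21,117.44.

Loan 1 by €21,117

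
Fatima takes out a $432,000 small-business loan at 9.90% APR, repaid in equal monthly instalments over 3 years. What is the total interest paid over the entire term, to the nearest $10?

$69,090

At 9.90% the monthly rate is 0.0082500, so the payment is 432,000 × 0.0082500 / (1 − 1.0082500^−36) = $13,919.15.
Total paid = 36 × $13,919.15 = $501,089.40; interest = $501,089.40 − $432,000 = $69,089.40.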